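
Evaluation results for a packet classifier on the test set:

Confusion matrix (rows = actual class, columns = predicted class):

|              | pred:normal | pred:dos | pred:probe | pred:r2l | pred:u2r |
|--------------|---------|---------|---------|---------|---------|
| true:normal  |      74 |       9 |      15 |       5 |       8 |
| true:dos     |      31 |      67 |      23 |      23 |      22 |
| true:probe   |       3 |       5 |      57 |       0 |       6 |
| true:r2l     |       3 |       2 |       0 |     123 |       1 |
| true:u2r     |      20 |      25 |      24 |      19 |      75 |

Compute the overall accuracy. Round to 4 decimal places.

Accuracy = trace / total = (74+67+57+123+75=396) / 640 = 396/640 = 0.6188

0.6188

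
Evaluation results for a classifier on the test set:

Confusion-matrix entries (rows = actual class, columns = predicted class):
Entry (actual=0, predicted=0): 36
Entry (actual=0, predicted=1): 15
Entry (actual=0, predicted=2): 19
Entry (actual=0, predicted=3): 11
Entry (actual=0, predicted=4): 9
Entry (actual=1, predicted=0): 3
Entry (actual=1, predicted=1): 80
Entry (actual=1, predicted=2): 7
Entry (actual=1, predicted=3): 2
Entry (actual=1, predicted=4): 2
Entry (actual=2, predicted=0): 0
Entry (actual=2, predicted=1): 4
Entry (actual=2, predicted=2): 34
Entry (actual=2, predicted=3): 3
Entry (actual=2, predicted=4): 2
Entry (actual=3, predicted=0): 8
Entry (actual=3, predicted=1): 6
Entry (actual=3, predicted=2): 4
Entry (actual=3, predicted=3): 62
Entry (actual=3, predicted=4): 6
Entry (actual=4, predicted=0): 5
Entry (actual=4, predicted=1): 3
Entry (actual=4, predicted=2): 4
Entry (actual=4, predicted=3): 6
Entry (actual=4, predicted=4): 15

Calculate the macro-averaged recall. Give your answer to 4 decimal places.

0.6434

Per-class recall (TP/(TP+FN)):
  0: TP=36, FN=15+19+11+9=54 → 36/90 = 0.40000
  1: TP=80, FN=3+7+2+2=14 → 80/94 = 0.85106
  2: TP=34, FN=0+4+3+2=9 → 34/43 = 0.79070
  3: TP=62, FN=8+6+4+6=24 → 62/86 = 0.72093
  4: TP=15, FN=5+3+4+6=18 → 15/33 = 0.45455
Macro-recall = mean = (0.40000 + 0.85106 + 0.79070 + 0.72093 + 0.45455) / 5 = 0.6434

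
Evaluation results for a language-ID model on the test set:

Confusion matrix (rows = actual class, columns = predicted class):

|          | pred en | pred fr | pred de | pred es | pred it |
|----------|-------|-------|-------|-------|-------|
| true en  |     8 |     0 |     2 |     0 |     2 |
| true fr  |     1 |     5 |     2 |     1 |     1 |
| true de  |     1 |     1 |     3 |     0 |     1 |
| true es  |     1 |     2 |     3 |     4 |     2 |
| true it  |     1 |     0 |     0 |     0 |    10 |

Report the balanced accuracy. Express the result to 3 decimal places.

0.582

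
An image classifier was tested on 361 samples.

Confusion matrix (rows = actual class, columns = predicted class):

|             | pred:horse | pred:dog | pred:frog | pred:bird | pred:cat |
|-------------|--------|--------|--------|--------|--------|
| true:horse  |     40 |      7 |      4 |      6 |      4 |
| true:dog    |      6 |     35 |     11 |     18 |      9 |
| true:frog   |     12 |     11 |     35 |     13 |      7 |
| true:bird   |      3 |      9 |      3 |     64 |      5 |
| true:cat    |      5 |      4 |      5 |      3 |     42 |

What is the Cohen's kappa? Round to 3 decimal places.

0.496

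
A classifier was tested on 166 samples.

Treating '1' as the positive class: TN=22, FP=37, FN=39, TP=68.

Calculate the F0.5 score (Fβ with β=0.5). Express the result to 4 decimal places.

Fβ = (1+β²)·TP / ((1+β²)·TP + β²·FN + FP), with β²=1/4
= 1.25·68 / (1.25·68 + 0.25·39 + 37) = 0.6452

0.6452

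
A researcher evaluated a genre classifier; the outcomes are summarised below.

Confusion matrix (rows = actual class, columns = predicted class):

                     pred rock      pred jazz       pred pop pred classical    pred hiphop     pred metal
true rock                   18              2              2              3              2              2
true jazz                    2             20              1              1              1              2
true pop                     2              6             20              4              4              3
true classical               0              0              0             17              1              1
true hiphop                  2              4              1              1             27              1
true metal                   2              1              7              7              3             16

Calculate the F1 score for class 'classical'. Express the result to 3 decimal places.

0.654

Treat 'classical' as positive and all other classes as negative.
F1 score = 2·TP/(2·TP+FP+FN).
classical: TP=17, FP=3+1+4+1+7=16, FN=0+0+0+1+1=2 → 34/52 = 0.6538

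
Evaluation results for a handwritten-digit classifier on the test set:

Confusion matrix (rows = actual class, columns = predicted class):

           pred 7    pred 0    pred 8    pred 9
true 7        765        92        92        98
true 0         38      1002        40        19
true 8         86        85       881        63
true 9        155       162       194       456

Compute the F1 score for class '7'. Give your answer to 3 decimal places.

Take TP from the diagonal, FP from the rest of the '7' prediction marginal, FN from the rest of the '7' actual marginal.
F1 score = 2·TP/(2·TP+FP+FN).
7: TP=765, FP=38+86+155=279, FN=92+92+98=282 → 1530/2091 = 0.7317

0.732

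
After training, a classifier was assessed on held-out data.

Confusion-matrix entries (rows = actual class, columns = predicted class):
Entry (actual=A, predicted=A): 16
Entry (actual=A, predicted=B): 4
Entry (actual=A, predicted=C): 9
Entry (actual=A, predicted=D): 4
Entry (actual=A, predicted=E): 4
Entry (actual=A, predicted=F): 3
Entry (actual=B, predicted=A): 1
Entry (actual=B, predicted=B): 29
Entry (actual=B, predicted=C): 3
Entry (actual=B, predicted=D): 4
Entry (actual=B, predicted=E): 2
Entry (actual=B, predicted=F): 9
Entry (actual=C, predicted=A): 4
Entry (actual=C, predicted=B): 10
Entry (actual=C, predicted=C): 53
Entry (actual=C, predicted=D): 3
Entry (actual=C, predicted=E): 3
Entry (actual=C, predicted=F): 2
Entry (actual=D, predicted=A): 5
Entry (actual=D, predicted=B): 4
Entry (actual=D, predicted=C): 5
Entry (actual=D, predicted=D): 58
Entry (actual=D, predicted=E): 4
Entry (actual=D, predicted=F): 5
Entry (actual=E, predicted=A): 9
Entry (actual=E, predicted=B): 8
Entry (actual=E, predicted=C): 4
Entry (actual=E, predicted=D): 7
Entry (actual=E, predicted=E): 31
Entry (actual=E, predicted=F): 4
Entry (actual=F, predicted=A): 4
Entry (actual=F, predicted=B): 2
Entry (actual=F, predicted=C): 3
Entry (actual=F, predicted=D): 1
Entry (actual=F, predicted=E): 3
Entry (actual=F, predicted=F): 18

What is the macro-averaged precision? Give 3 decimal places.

Per-class precision (TP/(TP+FP)):
  A: TP=16, FP=1+4+5+9+4=23 → 16/39 = 0.4103
  B: TP=29, FP=4+10+4+8+2=28 → 29/57 = 0.5088
  C: TP=53, FP=9+3+5+4+3=24 → 53/77 = 0.6883
  D: TP=58, FP=4+4+3+7+1=19 → 58/77 = 0.7532
  E: TP=31, FP=4+2+3+4+3=16 → 31/47 = 0.6596
  F: TP=18, FP=3+9+2+5+4=23 → 18/41 = 0.4390
Macro-precision = mean = (0.4103 + 0.5088 + 0.6883 + 0.7532 + 0.6596 + 0.4390) / 6 = 0.577

0.577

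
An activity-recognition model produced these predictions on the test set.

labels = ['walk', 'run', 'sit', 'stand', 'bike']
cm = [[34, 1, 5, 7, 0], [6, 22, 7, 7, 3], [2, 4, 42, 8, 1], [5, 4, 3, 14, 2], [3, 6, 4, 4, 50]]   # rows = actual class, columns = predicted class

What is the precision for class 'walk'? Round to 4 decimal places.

0.6800

Take TP from the diagonal, FP from the rest of the 'walk' prediction marginal, FN from the rest of the 'walk' actual marginal.
precision = TP/(TP+FP).
walk: TP=34, FP=6+2+5+3=16 → 34/50 = 0.68000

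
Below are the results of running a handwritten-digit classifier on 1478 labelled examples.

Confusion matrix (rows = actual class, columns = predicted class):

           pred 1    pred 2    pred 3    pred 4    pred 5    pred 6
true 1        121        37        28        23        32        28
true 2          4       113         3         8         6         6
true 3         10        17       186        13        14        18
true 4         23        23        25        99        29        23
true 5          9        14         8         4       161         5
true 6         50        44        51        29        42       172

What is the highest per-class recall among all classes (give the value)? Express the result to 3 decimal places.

0.807

Per-class recall (TP/(TP+FN)):
  1: TP=121, FN=37+28+23+32+28=148 → 121/269 = 0.4498
  2: TP=113, FN=4+3+8+6+6=27 → 113/140 = 0.8071
  3: TP=186, FN=10+17+13+14+18=72 → 186/258 = 0.7209
  4: TP=99, FN=23+23+25+29+23=123 → 99/222 = 0.4459
  5: TP=161, FN=9+14+8+4+5=40 → 161/201 = 0.8010
  6: TP=172, FN=50+44+51+29+42=216 → 172/388 = 0.4433
Highest is class '2' with recall = 0.807.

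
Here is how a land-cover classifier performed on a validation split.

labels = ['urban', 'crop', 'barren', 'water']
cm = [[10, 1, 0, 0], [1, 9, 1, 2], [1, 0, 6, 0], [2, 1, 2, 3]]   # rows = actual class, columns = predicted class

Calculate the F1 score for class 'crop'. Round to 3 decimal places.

Take TP from the diagonal, FP from the rest of the 'crop' prediction marginal, FN from the rest of the 'crop' actual marginal.
F1 score = 2·TP/(2·TP+FP+FN).
crop: TP=9, FP=1+0+1=2, FN=1+1+2=4 → 18/24 = 0.7500

0.750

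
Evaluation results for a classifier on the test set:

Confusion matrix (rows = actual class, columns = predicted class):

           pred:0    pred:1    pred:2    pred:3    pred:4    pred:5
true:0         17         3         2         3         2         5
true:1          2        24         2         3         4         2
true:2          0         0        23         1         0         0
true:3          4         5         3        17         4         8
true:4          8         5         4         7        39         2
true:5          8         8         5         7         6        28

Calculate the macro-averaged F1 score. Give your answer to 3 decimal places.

0.566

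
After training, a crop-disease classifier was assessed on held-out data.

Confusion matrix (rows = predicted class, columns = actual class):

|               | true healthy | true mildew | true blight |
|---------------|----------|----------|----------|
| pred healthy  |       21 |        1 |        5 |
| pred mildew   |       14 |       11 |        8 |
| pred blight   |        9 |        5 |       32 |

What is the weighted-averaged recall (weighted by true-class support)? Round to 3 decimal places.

0.604

Per-class recall (TP/(TP+FN)):
  healthy: TP=21, FN=14+9=23 → 21/44 = 0.4773
  mildew: TP=11, FN=1+5=6 → 11/17 = 0.6471
  blight: TP=32, FN=5+8=13 → 32/45 = 0.7111
Weighted-recall = Σ (supportᵢ/N)·recallᵢ with N=106: (44/106)·0.4773 + (17/106)·0.6471 + (45/106)·0.7111 = 0.604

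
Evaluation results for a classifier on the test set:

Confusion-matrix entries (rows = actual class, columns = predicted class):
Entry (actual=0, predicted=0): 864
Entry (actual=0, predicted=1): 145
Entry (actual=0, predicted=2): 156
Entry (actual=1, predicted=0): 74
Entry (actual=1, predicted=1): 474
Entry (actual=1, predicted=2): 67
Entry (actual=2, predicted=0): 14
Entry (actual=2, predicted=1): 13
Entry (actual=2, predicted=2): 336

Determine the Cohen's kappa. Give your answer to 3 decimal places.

0.652

Observed agreement pₒ = trace/N = 1674/2143 = 0.7811
Expected agreement pₑ = Σ (rowᵢ·colᵢ)/N² = (1165·952 + 615·632 + 363·559)/2143² = 0.3703
κ = (pₒ − pₑ)/(1 − pₑ) = (0.7811 − 0.3703)/(1 − 0.3703) = 0.652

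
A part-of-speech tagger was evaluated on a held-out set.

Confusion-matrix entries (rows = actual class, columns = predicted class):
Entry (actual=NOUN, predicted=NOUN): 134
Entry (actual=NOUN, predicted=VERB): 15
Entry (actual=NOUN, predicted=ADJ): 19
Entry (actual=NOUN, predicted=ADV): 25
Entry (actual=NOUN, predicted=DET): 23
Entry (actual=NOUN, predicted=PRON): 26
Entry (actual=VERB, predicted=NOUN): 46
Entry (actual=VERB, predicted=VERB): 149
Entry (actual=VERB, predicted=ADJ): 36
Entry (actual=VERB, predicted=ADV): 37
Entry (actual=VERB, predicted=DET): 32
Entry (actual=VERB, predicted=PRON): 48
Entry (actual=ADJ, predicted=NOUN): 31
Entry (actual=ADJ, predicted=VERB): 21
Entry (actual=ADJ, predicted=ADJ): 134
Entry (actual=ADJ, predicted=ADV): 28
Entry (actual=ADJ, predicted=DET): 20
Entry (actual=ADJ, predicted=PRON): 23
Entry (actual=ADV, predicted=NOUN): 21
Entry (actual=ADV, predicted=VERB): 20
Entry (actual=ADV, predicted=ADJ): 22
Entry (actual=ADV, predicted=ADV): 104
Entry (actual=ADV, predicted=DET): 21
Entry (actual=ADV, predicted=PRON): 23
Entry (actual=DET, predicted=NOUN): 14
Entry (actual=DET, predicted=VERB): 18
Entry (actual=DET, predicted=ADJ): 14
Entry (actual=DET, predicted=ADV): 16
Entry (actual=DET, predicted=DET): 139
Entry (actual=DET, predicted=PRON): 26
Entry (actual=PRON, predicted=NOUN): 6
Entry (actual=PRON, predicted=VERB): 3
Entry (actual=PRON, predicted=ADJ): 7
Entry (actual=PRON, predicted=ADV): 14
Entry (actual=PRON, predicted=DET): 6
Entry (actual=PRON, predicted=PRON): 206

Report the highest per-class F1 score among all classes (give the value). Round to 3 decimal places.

Per-class F1 score (2·TP/(2·TP+FP+FN)):
  NOUN: TP=134, FP=46+31+21+14+6=118, FN=15+19+25+23+26=108 → 268/494 = 0.5425
  VERB: TP=149, FP=15+21+20+18+3=77, FN=46+36+37+32+48=199 → 298/574 = 0.5192
  ADJ: TP=134, FP=19+36+22+14+7=98, FN=31+21+28+20+23=123 → 268/489 = 0.5481
  ADV: TP=104, FP=25+37+28+16+14=120, FN=21+20+22+21+23=107 → 208/435 = 0.4782
  DET: TP=139, FP=23+32+20+21+6=102, FN=14+18+14+16+26=88 → 278/468 = 0.5940
  PRON: TP=206, FP=26+48+23+23+26=146, FN=6+3+7+14+6=36 → 412/594 = 0.6936
Highest is class 'PRON' with F1 score = 0.694.

0.694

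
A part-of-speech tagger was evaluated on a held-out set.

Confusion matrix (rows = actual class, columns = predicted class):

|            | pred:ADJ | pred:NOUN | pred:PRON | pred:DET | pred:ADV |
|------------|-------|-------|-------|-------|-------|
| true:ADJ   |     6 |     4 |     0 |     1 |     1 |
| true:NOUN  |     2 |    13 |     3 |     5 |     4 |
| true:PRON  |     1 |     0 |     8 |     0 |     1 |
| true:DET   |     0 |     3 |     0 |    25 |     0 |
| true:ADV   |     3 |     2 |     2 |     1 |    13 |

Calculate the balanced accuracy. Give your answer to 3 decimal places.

Balanced accuracy = mean of per-class recall.
  ADJ: recall = 6/12 = 0.5000
  NOUN: recall = 13/27 = 0.4815
  PRON: recall = 8/10 = 0.8000
  DET: recall = 25/28 = 0.8929
  ADV: recall = 13/21 = 0.6190
Mean = (0.5000 + 0.4815 + 0.8000 + 0.8929 + 0.6190) / 5 = 0.659

0.659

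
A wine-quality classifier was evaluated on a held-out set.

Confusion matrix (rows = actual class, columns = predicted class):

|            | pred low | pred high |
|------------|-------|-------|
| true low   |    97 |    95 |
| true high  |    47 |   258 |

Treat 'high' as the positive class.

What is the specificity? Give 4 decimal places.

Specificity = TN/(TN+FP) = 97/(97+95) = 0.5052

0.5052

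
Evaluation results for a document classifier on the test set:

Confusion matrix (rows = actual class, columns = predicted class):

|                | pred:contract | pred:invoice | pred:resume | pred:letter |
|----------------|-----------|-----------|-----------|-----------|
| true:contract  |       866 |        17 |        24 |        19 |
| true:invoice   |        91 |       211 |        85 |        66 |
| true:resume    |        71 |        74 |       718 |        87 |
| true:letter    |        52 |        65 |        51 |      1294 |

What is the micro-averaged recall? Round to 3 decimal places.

0.815

Micro-averaging pools counts across classes: ΣTP=3089, ΣFP=702, ΣFN=702.
Micro-recall = TP/(TP+FN) on pooled counts = 0.815 (equals overall accuracy in single-label multiclass).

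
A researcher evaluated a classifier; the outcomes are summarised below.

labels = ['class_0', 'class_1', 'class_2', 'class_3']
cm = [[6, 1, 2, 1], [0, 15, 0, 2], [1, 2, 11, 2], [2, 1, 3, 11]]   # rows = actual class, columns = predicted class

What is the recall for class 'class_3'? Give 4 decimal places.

One-vs-rest for 'class_3': TP = diagonal; FP = other classes predicted 'class_3'; FN = 'class_3' predicted as other.
recall = TP/(TP+FN).
class_3: TP=11, FN=2+1+3=6 → 11/17 = 0.64706

0.6471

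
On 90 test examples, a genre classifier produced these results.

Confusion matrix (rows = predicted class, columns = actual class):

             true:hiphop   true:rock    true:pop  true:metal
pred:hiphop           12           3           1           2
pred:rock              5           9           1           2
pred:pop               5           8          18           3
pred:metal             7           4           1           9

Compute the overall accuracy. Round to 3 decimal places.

0.533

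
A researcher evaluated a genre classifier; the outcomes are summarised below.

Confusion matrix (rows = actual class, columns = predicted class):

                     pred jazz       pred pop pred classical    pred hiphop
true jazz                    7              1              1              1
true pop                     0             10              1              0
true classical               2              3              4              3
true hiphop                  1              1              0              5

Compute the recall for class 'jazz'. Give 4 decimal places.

One-vs-rest for 'jazz': TP = diagonal; FP = other classes predicted 'jazz'; FN = 'jazz' predicted as other.
recall = TP/(TP+FN).
jazz: TP=7, FN=1+1+1=3 → 7/10 = 0.70000

0.7000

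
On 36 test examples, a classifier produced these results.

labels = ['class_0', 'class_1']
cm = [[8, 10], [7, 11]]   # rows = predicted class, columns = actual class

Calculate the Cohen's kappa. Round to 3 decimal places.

0.056

Observed agreement pₒ = trace/N = 19/36 = 0.5278
Expected agreement pₑ = Σ (rowᵢ·colᵢ)/N² = (15·18 + 21·18)/36² = 0.5000
κ = (pₒ − pₑ)/(1 − pₑ) = (0.5278 − 0.5000)/(1 − 0.5000) = 0.056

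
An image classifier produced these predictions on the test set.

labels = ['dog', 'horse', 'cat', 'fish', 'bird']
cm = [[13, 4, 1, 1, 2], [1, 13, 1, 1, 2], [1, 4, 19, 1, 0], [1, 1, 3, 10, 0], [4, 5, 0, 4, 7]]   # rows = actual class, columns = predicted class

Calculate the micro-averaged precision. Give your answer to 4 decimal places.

Micro-averaging pools counts across classes: ΣTP=62, ΣFP=37, ΣFN=37.
Micro-precision = TP/(TP+FP) on pooled counts = 0.6263 (equals overall accuracy in single-label multiclass).

0.6263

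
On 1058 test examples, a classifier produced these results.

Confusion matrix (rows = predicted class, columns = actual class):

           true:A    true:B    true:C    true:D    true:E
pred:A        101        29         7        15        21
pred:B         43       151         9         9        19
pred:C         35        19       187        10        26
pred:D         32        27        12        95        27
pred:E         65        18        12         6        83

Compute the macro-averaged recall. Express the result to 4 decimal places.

0.5968

Per-class recall (TP/(TP+FN)):
  A: TP=101, FN=43+35+32+65=175 → 101/276 = 0.36594
  B: TP=151, FN=29+19+27+18=93 → 151/244 = 0.61885
  C: TP=187, FN=7+9+12+12=40 → 187/227 = 0.82379
  D: TP=95, FN=15+9+10+6=40 → 95/135 = 0.70370
  E: TP=83, FN=21+19+26+27=93 → 83/176 = 0.47159
Macro-recall = mean = (0.36594 + 0.61885 + 0.82379 + 0.70370 + 0.47159) / 5 = 0.5968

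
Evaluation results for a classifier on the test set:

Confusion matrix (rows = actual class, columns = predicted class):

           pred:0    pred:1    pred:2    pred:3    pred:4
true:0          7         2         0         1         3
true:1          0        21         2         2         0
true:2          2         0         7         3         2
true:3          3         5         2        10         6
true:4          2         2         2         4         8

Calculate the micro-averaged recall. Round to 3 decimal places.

Micro-averaging pools counts across classes: ΣTP=53, ΣFP=43, ΣFN=43.
Micro-recall = TP/(TP+FN) on pooled counts = 0.552 (equals overall accuracy in single-label multiclass).

0.552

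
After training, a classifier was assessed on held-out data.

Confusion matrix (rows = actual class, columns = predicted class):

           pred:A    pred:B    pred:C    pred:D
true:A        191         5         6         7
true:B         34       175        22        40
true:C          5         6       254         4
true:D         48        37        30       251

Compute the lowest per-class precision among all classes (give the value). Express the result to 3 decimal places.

Per-class precision (TP/(TP+FP)):
  A: TP=191, FP=34+5+48=87 → 191/278 = 0.6871
  B: TP=175, FP=5+6+37=48 → 175/223 = 0.7848
  C: TP=254, FP=6+22+30=58 → 254/312 = 0.8141
  D: TP=251, FP=7+40+4=51 → 251/302 = 0.8311
Lowest is class 'A' with precision = 0.687.

0.687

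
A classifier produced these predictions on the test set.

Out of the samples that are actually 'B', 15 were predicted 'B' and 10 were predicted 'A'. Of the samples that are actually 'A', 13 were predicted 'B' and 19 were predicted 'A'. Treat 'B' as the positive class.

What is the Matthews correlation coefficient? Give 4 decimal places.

0.1923

MCC = (TP·TN − FP·FN) / √((TP+FP)(TP+FN)(TN+FP)(TN+FN))
Numerator = 15·19 − 13·10 = 155
Denominator = √(28·25·32·29) = √649600 = 805.9777
MCC = 155 / 805.9777 = 0.1923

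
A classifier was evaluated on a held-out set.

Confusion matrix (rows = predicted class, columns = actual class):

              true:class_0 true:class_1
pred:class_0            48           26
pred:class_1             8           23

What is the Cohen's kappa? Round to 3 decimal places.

Observed agreement pₒ = trace/N = 71/105 = 0.6762
Expected agreement pₑ = Σ (rowᵢ·colᵢ)/N² = (56·74 + 49·31)/105² = 0.5137
κ = (pₒ − pₑ)/(1 − pₑ) = (0.6762 − 0.5137)/(1 − 0.5137) = 0.334

0.334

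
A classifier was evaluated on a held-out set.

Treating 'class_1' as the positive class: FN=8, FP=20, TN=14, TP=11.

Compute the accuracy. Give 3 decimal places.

0.472

Accuracy = (TP+TN)/N = (11+14)/53 = 0.472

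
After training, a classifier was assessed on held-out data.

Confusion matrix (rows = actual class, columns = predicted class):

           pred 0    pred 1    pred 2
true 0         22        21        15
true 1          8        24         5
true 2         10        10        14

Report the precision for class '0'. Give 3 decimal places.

One-vs-rest for '0': TP = diagonal; FP = other classes predicted '0'; FN = '0' predicted as other.
precision = TP/(TP+FP).
0: TP=22, FP=8+10=18 → 22/40 = 0.5500

0.550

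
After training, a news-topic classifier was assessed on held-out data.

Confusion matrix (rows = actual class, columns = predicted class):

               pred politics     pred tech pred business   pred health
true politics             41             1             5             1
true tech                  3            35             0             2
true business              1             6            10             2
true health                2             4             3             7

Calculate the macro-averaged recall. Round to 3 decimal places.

Per-class recall (TP/(TP+FN)):
  politics: TP=41, FN=1+5+1=7 → 41/48 = 0.8542
  tech: TP=35, FN=3+0+2=5 → 35/40 = 0.8750
  business: TP=10, FN=1+6+2=9 → 10/19 = 0.5263
  health: TP=7, FN=2+4+3=9 → 7/16 = 0.4375
Macro-recall = mean = (0.8542 + 0.8750 + 0.5263 + 0.4375) / 4 = 0.673

0.673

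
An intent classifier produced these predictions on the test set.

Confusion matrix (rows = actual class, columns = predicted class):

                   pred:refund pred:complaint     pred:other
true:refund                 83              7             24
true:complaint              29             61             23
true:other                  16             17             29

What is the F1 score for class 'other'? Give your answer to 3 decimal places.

Take TP from the diagonal, FP from the rest of the 'other' prediction marginal, FN from the rest of the 'other' actual marginal.
F1 score = 2·TP/(2·TP+FP+FN).
other: TP=29, FP=24+23=47, FN=16+17=33 → 58/138 = 0.4203

0.420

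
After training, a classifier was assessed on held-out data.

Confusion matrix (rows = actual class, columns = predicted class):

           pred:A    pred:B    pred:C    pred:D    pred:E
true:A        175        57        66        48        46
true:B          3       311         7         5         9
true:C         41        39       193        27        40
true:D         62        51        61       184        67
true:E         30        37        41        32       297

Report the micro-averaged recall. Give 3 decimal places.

Micro-averaging pools counts across classes: ΣTP=1160, ΣFP=769, ΣFN=769.
Micro-recall = TP/(TP+FN) on pooled counts = 0.601 (equals overall accuracy in single-label multiclass).

0.601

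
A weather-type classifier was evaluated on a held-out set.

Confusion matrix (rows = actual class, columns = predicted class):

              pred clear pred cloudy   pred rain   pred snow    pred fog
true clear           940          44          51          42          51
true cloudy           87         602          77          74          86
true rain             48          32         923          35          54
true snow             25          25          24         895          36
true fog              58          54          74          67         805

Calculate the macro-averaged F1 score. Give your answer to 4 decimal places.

Per-class F1 score (2·TP/(2·TP+FP+FN)):
  clear: TP=940, FP=87+48+25+58=218, FN=44+51+42+51=188 → 1880/2286 = 0.82240
  cloudy: TP=602, FP=44+32+25+54=155, FN=87+77+74+86=324 → 1204/1683 = 0.71539
  rain: TP=923, FP=51+77+24+74=226, FN=48+32+35+54=169 → 1846/2241 = 0.82374
  snow: TP=895, FP=42+74+35+67=218, FN=25+25+24+36=110 → 1790/2118 = 0.84514
  fog: TP=805, FP=51+86+54+36=227, FN=58+54+74+67=253 → 1610/2090 = 0.77033
Macro-F1 score = mean = (0.82240 + 0.71539 + 0.82374 + 0.84514 + 0.77033) / 5 = 0.7954

0.7954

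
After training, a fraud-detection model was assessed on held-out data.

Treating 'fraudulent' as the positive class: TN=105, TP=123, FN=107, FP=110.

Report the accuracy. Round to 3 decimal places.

0.512

Accuracy = (TP+TN)/N = (123+105)/445 = 0.512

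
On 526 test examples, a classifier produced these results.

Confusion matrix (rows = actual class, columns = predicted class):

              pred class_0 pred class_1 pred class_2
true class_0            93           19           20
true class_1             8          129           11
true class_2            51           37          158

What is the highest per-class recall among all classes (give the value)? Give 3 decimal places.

Per-class recall (TP/(TP+FN)):
  class_0: TP=93, FN=19+20=39 → 93/132 = 0.7045
  class_1: TP=129, FN=8+11=19 → 129/148 = 0.8716
  class_2: TP=158, FN=51+37=88 → 158/246 = 0.6423
Highest is class 'class_1' with recall = 0.872.

0.872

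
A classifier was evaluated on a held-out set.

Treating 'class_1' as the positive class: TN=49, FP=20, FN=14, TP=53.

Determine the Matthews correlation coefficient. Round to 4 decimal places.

MCC = (TP·TN − FP·FN) / √((TP+FP)(TP+FN)(TN+FP)(TN+FN))
Numerator = 53·49 − 20·14 = 2317
Denominator = √(73·67·69·63) = √21261177 = 4610.9844
MCC = 2317 / 4610.9844 = 0.5025

0.5025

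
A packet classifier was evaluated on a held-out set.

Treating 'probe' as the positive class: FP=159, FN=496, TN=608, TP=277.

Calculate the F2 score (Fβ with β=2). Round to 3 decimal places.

0.393

Fβ = (1+β²)·TP / ((1+β²)·TP + β²·FN + FP), with β²=4
= 5·277 / (5·277 + 4·496 + 159) = 0.393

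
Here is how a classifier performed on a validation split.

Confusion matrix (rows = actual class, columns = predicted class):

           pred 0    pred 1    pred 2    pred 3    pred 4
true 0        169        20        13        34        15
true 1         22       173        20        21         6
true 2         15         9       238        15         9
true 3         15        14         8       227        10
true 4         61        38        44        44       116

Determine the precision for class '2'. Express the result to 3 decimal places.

One-vs-rest for '2': TP = diagonal; FP = other classes predicted '2'; FN = '2' predicted as other.
precision = TP/(TP+FP).
2: TP=238, FP=13+20+8+44=85 → 238/323 = 0.7368

0.737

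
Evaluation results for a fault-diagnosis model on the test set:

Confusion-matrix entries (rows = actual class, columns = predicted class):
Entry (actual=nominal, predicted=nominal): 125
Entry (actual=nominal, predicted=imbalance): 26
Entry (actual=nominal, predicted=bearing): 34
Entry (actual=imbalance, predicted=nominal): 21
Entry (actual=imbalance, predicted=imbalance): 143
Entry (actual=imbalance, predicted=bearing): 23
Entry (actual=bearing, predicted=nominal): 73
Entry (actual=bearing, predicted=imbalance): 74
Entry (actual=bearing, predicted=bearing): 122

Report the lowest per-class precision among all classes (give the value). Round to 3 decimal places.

0.571

Per-class precision (TP/(TP+FP)):
  nominal: TP=125, FP=21+73=94 → 125/219 = 0.5708
  imbalance: TP=143, FP=26+74=100 → 143/243 = 0.5885
  bearing: TP=122, FP=34+23=57 → 122/179 = 0.6816
Lowest is class 'nominal' with precision = 0.571.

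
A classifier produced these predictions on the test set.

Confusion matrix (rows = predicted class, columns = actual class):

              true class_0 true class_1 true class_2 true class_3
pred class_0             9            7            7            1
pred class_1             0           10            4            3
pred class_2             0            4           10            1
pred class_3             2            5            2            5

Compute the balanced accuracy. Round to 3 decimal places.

0.534

Balanced accuracy = mean of per-class recall.
  class_0: recall = 9/11 = 0.8182
  class_1: recall = 10/26 = 0.3846
  class_2: recall = 10/23 = 0.4348
  class_3: recall = 5/10 = 0.5000
Mean = (0.8182 + 0.3846 + 0.4348 + 0.5000) / 4 = 0.534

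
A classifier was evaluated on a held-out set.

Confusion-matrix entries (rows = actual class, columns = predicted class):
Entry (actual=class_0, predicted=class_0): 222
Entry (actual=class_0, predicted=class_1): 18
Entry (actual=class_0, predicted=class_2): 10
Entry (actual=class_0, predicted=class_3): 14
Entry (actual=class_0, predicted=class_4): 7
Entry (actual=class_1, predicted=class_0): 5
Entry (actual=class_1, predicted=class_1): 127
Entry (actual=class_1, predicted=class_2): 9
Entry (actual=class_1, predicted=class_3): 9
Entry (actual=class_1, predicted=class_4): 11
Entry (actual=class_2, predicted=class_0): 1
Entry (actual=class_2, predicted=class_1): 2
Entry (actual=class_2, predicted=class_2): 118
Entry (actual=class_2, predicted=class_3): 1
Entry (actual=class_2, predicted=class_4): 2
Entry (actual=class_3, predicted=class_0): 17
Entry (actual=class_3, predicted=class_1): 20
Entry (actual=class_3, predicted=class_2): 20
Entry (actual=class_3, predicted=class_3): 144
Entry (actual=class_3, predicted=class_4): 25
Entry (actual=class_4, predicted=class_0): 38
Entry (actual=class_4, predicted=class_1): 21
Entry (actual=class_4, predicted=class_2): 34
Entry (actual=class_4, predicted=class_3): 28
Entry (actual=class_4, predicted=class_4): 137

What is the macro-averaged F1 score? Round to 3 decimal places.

0.717

Per-class F1 score (2·TP/(2·TP+FP+FN)):
  class_0: TP=222, FP=5+1+17+38=61, FN=18+10+14+7=49 → 444/554 = 0.8014
  class_1: TP=127, FP=18+2+20+21=61, FN=5+9+9+11=34 → 254/349 = 0.7278
  class_2: TP=118, FP=10+9+20+34=73, FN=1+2+1+2=6 → 236/315 = 0.7492
  class_3: TP=144, FP=14+9+1+28=52, FN=17+20+20+25=82 → 288/422 = 0.6825
  class_4: TP=137, FP=7+11+2+25=45, FN=38+21+34+28=121 → 274/440 = 0.6227
Macro-F1 score = mean = (0.8014 + 0.7278 + 0.7492 + 0.6825 + 0.6227) / 5 = 0.717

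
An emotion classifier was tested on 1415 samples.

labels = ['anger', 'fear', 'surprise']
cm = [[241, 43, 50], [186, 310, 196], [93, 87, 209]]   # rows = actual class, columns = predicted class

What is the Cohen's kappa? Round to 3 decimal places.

Observed agreement pₒ = trace/N = 760/1415 = 0.5371
Expected agreement pₑ = Σ (rowᵢ·colᵢ)/N² = (334·520 + 692·440 + 389·455)/1415² = 0.3272
κ = (pₒ − pₑ)/(1 − pₑ) = (0.5371 − 0.3272)/(1 − 0.3272) = 0.312

0.312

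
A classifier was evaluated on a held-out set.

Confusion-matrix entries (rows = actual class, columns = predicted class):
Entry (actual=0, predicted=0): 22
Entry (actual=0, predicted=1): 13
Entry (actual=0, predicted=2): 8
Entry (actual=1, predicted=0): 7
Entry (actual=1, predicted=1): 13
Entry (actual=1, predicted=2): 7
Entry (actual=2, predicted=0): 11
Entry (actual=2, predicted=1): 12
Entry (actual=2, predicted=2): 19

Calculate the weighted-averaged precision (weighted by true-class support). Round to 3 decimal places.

0.503

Per-class precision (TP/(TP+FP)):
  0: TP=22, FP=7+11=18 → 22/40 = 0.5500
  1: TP=13, FP=13+12=25 → 13/38 = 0.3421
  2: TP=19, FP=8+7=15 → 19/34 = 0.5588
Weighted-precision = Σ (supportᵢ/N)·precisionᵢ with N=112: (43/112)·0.5500 + (27/112)·0.3421 + (42/112)·0.5588 = 0.503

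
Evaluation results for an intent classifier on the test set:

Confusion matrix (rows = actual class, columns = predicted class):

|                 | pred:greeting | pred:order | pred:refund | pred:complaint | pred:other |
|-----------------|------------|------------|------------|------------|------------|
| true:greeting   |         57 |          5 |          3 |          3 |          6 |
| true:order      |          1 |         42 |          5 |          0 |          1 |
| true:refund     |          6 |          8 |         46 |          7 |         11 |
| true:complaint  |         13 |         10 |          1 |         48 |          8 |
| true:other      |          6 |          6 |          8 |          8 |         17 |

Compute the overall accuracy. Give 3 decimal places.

0.644

Accuracy = trace / total = (57+42+46+48+17=210) / 326 = 210/326 = 0.644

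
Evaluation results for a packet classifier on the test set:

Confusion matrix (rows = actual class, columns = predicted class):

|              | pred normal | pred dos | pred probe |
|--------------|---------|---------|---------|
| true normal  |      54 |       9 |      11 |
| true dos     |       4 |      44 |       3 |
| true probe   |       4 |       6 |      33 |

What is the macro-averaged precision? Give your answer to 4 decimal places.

0.7730

Per-class precision (TP/(TP+FP)):
  normal: TP=54, FP=4+4=8 → 54/62 = 0.87097
  dos: TP=44, FP=9+6=15 → 44/59 = 0.74576
  probe: TP=33, FP=11+3=14 → 33/47 = 0.70213
Macro-precision = mean = (0.87097 + 0.74576 + 0.70213) / 3 = 0.7730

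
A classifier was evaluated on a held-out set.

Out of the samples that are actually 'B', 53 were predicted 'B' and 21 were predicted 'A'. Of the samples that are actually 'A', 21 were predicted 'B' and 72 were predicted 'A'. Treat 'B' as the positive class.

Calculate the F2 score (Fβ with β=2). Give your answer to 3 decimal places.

Fβ = (1+β²)·TP / ((1+β²)·TP + β²·FN + FP), with β²=4
= 5·53 / (5·53 + 4·21 + 21) = 0.716

0.716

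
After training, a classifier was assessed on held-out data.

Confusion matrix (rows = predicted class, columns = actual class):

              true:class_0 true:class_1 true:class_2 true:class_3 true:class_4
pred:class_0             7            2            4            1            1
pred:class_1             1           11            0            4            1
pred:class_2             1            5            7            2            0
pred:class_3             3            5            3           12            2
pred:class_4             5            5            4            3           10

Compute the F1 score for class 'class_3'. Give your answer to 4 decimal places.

0.5106

Treat 'class_3' as positive and all other classes as negative.
F1 score = 2·TP/(2·TP+FP+FN).
class_3: TP=12, FP=3+5+3+2=13, FN=1+4+2+3=10 → 24/47 = 0.51064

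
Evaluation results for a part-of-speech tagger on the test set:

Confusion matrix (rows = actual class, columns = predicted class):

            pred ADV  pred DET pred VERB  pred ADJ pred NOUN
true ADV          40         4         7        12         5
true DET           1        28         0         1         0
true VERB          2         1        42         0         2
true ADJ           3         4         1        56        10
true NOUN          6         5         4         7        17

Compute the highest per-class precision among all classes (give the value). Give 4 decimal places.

0.7778

Per-class precision (TP/(TP+FP)):
  ADV: TP=40, FP=1+2+3+6=12 → 40/52 = 0.76923
  DET: TP=28, FP=4+1+4+5=14 → 28/42 = 0.66667
  VERB: TP=42, FP=7+0+1+4=12 → 42/54 = 0.77778
  ADJ: TP=56, FP=12+1+0+7=20 → 56/76 = 0.73684
  NOUN: TP=17, FP=5+0+2+10=17 → 17/34 = 0.50000
Highest is class 'VERB' with precision = 0.7778.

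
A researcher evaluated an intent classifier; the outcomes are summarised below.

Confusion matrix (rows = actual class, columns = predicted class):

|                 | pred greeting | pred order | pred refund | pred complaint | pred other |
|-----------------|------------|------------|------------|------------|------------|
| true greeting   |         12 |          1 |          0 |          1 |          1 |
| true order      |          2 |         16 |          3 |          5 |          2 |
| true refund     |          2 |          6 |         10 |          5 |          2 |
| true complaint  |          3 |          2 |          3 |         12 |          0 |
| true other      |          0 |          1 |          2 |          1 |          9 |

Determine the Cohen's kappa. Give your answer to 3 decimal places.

Observed agreement pₒ = trace/N = 59/101 = 0.5842
Expected agreement pₑ = Σ (rowᵢ·colᵢ)/N² = (15·19 + 28·26 + 25·18 + 20·24 + 13·14)/101² = 0.2083
κ = (pₒ − pₑ)/(1 − pₑ) = (0.5842 − 0.2083)/(1 − 0.2083) = 0.475

0.475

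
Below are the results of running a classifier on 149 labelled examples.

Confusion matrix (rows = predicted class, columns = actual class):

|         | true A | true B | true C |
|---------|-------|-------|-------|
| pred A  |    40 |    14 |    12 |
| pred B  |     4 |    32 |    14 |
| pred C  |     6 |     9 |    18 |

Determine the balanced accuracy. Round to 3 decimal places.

Balanced accuracy = mean of per-class recall.
  A: recall = 40/50 = 0.8000
  B: recall = 32/55 = 0.5818
  C: recall = 18/44 = 0.4091
Mean = (0.8000 + 0.5818 + 0.4091) / 3 = 0.597

0.597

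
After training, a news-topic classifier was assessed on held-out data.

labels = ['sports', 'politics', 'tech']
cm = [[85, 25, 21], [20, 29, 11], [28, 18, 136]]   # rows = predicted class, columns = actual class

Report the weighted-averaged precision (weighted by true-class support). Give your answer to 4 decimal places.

0.6612

Per-class precision (TP/(TP+FP)):
  sports: TP=85, FP=25+21=46 → 85/131 = 0.64885
  politics: TP=29, FP=20+11=31 → 29/60 = 0.48333
  tech: TP=136, FP=28+18=46 → 136/182 = 0.74725
Weighted-precision = Σ (supportᵢ/N)·precisionᵢ with N=373: (133/373)·0.64885 + (72/373)·0.48333 + (168/373)·0.74725 = 0.6612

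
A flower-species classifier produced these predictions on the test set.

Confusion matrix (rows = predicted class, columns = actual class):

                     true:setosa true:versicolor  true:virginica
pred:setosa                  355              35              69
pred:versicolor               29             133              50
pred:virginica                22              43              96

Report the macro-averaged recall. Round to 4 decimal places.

0.6504

Per-class recall (TP/(TP+FN)):
  setosa: TP=355, FN=29+22=51 → 355/406 = 0.87438
  versicolor: TP=133, FN=35+43=78 → 133/211 = 0.63033
  virginica: TP=96, FN=69+50=119 → 96/215 = 0.44651
Macro-recall = mean = (0.87438 + 0.63033 + 0.44651) / 3 = 0.6504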